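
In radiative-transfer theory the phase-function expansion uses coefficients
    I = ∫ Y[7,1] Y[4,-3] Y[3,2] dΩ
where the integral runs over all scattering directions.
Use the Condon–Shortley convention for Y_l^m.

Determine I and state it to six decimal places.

-0.046682

Checks pass: Σm=0; 14 even; l₃=3∈[3,11].
(2·7+1)(2·4+1)(2·3+1) = 945
Δ: 8! 6! 0! / 15! → 1/45045
sum: t=4:+1/20736 = 1/20736
3j²(7 4 3; 0 0 0) = Δ·Π!·Σ² = 35/1287  (sign -1)
sum: t=1:−1/604800 = -1/604800
3j²(7 4 3; 1 -3 2) = Δ·Π!·Σ² = 16/15015  (sign +1)
combine: 4πI² = 945·35/1287·16/15015 = 560/20449
take √, sign -1: I = -0.04668239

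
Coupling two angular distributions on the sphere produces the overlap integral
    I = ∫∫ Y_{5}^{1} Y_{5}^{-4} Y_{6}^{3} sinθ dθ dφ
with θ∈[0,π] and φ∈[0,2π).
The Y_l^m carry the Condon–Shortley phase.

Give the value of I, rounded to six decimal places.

-0.020582

Checks pass: Σm=0; 16 even; l₃=6∈[0,10].
(2·5+1)(2·5+1)(2·6+1) = 1573
Δ: 4! 6! 6! / 17! → 1/28588560
sum: t=0:+1/345600 t=1:−1/13824 t=2:+1/5184 t=3:−1/13824 t=4:+1/345600 = 7/129600
3j²(5 5 6; 0 0 0) = Δ·Π!·Σ² = 80/7293  (sign +1)
sum: t=0:+1/138240 t=1:−1/155520 = 1/1244160
3j²(5 5 6; 1 -4 3) = Δ·Π!·Σ² = 3/9724  (sign -1)
combine: 4πI² = 1573·80/7293·3/9724 = 20/3757
take √, sign -1: I = -0.02058209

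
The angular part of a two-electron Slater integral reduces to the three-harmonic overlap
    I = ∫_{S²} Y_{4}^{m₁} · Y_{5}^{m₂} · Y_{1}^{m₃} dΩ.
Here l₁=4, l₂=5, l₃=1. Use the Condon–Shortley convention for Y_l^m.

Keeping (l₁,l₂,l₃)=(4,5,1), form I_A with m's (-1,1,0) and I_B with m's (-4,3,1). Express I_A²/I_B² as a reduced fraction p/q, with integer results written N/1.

Same 4,5,1: normalisation and zero-m 3j drop out of the ratio.
A: Δ: 8! 0! 2! / 11! → 1/495; sum: t=5:−1/720 = -1/720; 3j²(4 5 1; -1 1 0) = Δ·Π!·Σ² = 8/165  (sign +1)
B: Δ: 8! 0! 2! / 11! → 1/495; sum: t=8:+1/80640 = 1/80640; 3j²(4 5 1; -4 3 1) = Δ·Π!·Σ² = 1/495  (sign +1)
I_A²/I_B² = (8/165)/(1/495) = 24/1

24/1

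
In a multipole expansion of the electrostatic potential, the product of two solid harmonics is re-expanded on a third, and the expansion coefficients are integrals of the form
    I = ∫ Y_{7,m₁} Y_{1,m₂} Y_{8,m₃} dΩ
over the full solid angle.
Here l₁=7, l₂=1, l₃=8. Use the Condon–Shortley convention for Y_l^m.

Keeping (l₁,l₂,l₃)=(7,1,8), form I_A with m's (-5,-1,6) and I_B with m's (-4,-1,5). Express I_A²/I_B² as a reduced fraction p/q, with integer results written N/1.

Shared (l₁,l₂,l₃)=(7,1,8): N and (l;000)² cancel in I_A²/I_B².
A: Δ = 0!·14!·2!/17! = 1/2040; Racah Σ t=0..0: t=0:+1/1916006400 = 1/1916006400; ⇒ 3j(7 1 8; -5 -1 6)² = 91/2040, sgn +1
B: Δ = 0!·14!·2!/17! = 1/2040; Racah Σ t=0..0: t=0:+1/479001600 = 1/479001600; ⇒ 3j(7 1 8; -4 -1 5)² = 13/340, sgn -1
I_A²/I_B² = (91/2040)/(13/340) = 7/6

7/6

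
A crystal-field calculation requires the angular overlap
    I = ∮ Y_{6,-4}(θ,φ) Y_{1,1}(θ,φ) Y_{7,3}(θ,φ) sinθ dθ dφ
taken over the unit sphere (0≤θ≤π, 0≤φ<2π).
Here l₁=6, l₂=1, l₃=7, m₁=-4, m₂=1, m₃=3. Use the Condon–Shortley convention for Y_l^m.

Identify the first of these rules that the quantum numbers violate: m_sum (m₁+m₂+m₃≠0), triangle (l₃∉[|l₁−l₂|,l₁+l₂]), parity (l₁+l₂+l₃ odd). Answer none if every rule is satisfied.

none

Σmᵢ = 0  ✓
l₃∈[|l₁−l₂|,l₁+l₂]=[5,7], have l₃=7  ✓
Σlᵢ = 14 ⇒ even  ✓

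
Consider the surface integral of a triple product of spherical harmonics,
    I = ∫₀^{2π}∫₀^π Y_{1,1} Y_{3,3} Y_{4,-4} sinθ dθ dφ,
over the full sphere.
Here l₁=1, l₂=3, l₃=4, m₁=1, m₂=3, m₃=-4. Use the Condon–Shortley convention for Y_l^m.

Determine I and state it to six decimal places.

0.325735

Rules hold: Σm=0, L=8 even, 2≤4≤4.
N = 3·7·9 = 189
Δ = 0!·2!·6!/9! = 1/252
Racah Σ t=0..0: t=0:+1/36 = 1/36
⇒ 3j(1 3 4; 0 0 0)² = 4/63, sgn +1
Racah Σ t=0..0: t=0:+1/1440 = 1/1440
⇒ 3j(1 3 4; 1 3 -4)² = 1/9, sgn +1
4πI² = N·(3j₀)²·(3jₘ)² = 4/3
I = +1·√(1.33333/4π) = 0.32573501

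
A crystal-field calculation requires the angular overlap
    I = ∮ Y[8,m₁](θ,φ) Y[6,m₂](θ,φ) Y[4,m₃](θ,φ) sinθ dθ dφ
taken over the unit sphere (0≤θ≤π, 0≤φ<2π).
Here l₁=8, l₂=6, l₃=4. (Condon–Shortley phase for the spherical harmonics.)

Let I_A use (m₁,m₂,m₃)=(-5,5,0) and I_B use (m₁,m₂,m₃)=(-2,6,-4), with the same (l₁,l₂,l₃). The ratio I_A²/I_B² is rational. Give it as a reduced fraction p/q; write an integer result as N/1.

Shared (l₁,l₂,l₃)=(8,6,4): N and (l;000)² cancel in I_A²/I_B².
A: Δ = 10!·6!·2!/19! = 1/23279256; Racah Σ t=9..10: t=9:−1/34836480 t=10:+1/130636800 = -11/522547200; ⇒ 3j(8 6 4; -5 5 0)² = 1331/81396, sgn -1
B: Δ = 10!·6!·2!/19! = 1/23279256; Racah Σ t=10..10: t=10:+1/5225472000 = 1/5225472000; ⇒ 3j(8 6 4; -2 6 -4)² = 1/12597, sgn +1
I_A²/I_B² = (1331/81396)/(1/12597) = 17303/84

17303/84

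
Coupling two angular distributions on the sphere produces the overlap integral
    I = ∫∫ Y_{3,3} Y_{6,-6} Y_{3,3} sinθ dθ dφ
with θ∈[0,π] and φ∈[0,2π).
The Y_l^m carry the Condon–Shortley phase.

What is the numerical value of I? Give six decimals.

0.360342

m-sum 0 ✓  L=12 even ✓  3≤3≤9 ✓
Π(2lᵢ+1) = 7×13×7 = 637
triangle coeff Δ(3,6,3) = 1/12012
Σ_t [3,3]: t=3:−1/1296 = -1/1296
(3j)²=100/3003 [(3 6 3; 0 0 0)], sign=+1
Σ_t [0,0]: t=0:+1/518400 = 1/518400
(3j)²=1/13 [(3 6 3; 3 -6 3)], sign=+1
⇒ 4πI² = 700/429
I = (+1)√(700/429/(4π)) = 0.36034246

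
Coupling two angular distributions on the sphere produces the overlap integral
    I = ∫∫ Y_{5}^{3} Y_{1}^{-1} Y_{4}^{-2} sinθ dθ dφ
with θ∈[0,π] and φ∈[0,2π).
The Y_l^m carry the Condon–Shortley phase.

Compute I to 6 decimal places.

Checks pass: Σm=0; 10 even; l₃=4∈[4,6].
(2·5+1)(2·1+1)(2·4+1) = 297
Δ: 2! 8! 0! / 11! → 1/495
sum: t=1:−1/576 = -1/576
3j²(5 1 4; 0 0 0) = Δ·Π!·Σ² = 5/99  (sign -1)
sum: t=0:+1/2880 = 1/2880
3j²(5 1 4; 3 -1 -2) = Δ·Π!·Σ² = 28/495  (sign +1)
combine: 4πI² = 297·5/99·28/495 = 28/33
take √, sign -1: I = -0.25984664

-0.259847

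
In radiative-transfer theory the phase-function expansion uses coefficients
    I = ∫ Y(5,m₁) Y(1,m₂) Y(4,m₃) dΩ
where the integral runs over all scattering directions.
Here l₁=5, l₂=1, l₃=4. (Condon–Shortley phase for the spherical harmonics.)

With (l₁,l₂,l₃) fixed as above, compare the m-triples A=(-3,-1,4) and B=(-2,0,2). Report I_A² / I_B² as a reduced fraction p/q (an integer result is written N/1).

1/21

l's match ⇒ only the (l;m) 3-j factors differ between A and B.
A: triangle coeff Δ(5,1,4) = 1/495; Σ_t [0,0]: t=0:+1/80640 = 1/80640; (3j)²=1/495 [(5 1 4; -3 -1 4)], sign=+1
B: triangle coeff Δ(5,1,4) = 1/495; Σ_t [1,1]: t=1:−1/1440 = -1/1440; (3j)²=7/165 [(5 1 4; -2 0 2)], sign=-1
I_A²/I_B² = (1/495)/(7/165) = 1/21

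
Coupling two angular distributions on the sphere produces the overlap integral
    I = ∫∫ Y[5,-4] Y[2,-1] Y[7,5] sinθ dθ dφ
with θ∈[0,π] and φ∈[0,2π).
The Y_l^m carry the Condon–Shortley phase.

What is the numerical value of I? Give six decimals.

m-sum 0 ✓  L=14 even ✓  3≤7≤7 ✓
Π(2lᵢ+1) = 11×5×15 = 825
triangle coeff Δ(5,2,7) = 1/15015
Σ_t [0,0]: t=0:+1/57600 = 1/57600
(3j)²=21/715 [(5 2 7; 0 0 0)], sign=-1
Σ_t [0,0]: t=0:+1/2177280 = 1/2177280
(3j)²=8/273 [(5 2 7; -4 -1 5)], sign=+1
⇒ 4πI² = 120/169
I = (-1)√(120/169/(4π)) = -0.23770720

-0.237707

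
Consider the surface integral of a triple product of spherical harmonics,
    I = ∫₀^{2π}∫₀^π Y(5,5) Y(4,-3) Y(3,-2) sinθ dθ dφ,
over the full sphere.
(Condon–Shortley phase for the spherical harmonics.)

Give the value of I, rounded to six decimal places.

-0.212007

Checks pass: Σm=0; 12 even; l₃=3∈[1,9].
(2·5+1)(2·4+1)(2·3+1) = 693
Δ: 6! 4! 2! / 13! → 1/180180
sum: t=2:+1/576 t=3:−1/144 t=4:+1/576 = -1/288
3j²(5 4 3; 0 0 0) = Δ·Π!·Σ² = 20/1001  (sign +1)
sum: t=0:+1/17280 = 1/17280
3j²(5 4 3; 5 -3 -2) = Δ·Π!·Σ² = 35/858  (sign -1)
combine: 4πI² = 693·20/1001·35/858 = 1050/1859
take √, sign -1: I = -0.21200691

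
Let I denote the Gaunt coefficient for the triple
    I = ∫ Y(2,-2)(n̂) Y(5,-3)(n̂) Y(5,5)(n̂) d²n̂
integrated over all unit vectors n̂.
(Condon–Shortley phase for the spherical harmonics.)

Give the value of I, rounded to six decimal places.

0.088588

m-sum 0 ✓  L=12 even ✓  3≤5≤7 ✓
Π(2lᵢ+1) = 5×11×11 = 605
triangle coeff Δ(2,5,5) = 1/38610
Σ_t [0,2]: t=0:+1/2880 t=1:−1/576 t=2:+1/2880 = -1/960
(3j)²=10/429 [(2 5 5; 0 0 0)], sign=+1
Σ_t [2,2]: t=2:+1/161280 = 1/161280
(3j)²=1/143 [(2 5 5; -2 -3 5)], sign=+1
⇒ 4πI² = 50/507
I = (+1)√(50/507/(4π)) = 0.08858824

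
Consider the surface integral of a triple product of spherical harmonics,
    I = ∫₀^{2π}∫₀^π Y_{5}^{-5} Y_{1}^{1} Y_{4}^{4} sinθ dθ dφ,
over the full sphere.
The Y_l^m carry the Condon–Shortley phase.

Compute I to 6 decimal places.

Checks pass: Σm=0; 10 even; l₃=4∈[4,6].
(2·5+1)(2·1+1)(2·4+1) = 297
Δ: 2! 8! 0! / 11! → 1/495
sum: t=1:−1/576 = -1/576
3j²(5 1 4; 0 0 0) = Δ·Π!·Σ² = 5/99  (sign -1)
sum: t=2:+1/80640 = 1/80640
3j²(5 1 4; -5 1 4) = Δ·Π!·Σ² = 1/11  (sign +1)
combine: 4πI² = 297·5/99·1/11 = 15/11
take √, sign -1: I = -0.32941575

-0.329416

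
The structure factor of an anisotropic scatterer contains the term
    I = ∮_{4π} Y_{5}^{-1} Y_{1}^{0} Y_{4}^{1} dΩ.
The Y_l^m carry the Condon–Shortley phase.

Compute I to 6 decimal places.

-0.240571

Checks pass: Σm=0; 10 even; l₃=4∈[4,6].
(2·5+1)(2·1+1)(2·4+1) = 297
Δ: 2! 8! 0! / 11! → 1/495
sum: t=1:−1/576 = -1/576
3j²(5 1 4; 0 0 0) = Δ·Π!·Σ² = 5/99  (sign -1)
sum: t=1:−1/720 = -1/720
3j²(5 1 4; -1 0 1) = Δ·Π!·Σ² = 8/165  (sign +1)
combine: 4πI² = 297·5/99·8/165 = 8/11
take √, sign -1: I = -0.24057125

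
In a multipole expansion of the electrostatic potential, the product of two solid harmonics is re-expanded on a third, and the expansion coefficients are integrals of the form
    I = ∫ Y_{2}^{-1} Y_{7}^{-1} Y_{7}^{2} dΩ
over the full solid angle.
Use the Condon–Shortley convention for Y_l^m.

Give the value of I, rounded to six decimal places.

0.077064

m-sum 0 ✓  L=16 even ✓  5≤7≤9 ✓
Π(2lᵢ+1) = 5×15×15 = 1125
triangle coeff Δ(2,7,7) = 1/185640
Σ_t [0,2]: t=0:+1/2419200 t=1:−1/518400 t=2:+1/2419200 = -1/907200
(3j)²=56/3315 [(2 7 7; 0 0 0)], sign=+1
Σ_t [1,2]: t=1:−1/1209600 t=2:+1/1935360 = -1/3225600
(3j)²=243/61880 [(2 7 7; -1 -1 2)], sign=+1
⇒ 4πI² = 3645/48841
I = (+1)√(3645/48841/(4π)) = 0.07706400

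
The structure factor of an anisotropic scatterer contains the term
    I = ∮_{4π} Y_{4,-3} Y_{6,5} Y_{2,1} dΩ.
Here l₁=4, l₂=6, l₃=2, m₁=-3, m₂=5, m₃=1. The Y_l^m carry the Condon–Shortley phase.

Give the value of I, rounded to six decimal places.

Σmᵢ = 3 ≠ 0, so the φ-integral vanishes; I = 0

0.000000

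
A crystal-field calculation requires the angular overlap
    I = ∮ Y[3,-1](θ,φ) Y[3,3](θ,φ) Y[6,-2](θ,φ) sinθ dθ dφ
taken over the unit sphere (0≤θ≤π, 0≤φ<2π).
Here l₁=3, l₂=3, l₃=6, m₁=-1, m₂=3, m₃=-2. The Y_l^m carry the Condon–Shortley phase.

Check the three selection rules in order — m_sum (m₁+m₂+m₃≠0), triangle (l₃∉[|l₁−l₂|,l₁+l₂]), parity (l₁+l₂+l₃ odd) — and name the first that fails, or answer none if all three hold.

none

m₁+m₂+m₃ = -1 + 3 − 2 = 0  ✓
triangle: |3−3|=0 ≤ l₃=6 ≤ 3+3=6  ✓
parity: l₁+l₂+l₃ = 12 is even  ✓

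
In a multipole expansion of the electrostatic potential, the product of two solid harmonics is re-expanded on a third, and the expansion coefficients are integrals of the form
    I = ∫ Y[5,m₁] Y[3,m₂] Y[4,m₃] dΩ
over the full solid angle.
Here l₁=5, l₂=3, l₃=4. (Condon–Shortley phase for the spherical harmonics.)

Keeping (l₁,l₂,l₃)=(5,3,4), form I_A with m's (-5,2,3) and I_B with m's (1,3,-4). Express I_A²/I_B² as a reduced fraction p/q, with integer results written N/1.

35/2

Same 5,3,4: normalisation and zero-m 3j drop out of the ratio.
A: Δ: 4! 6! 2! / 13! → 1/180180; sum: t=4:+1/17280 = 1/17280; 3j²(5 3 4; -5 2 3) = Δ·Π!·Σ² = 35/858  (sign -1)
B: Δ: 4! 6! 2! / 13! → 1/180180; sum: t=4:+1/34560 = 1/34560; 3j²(5 3 4; 1 3 -4) = Δ·Π!·Σ² = 1/429  (sign +1)
I_A²/I_B² = (35/858)/(1/429) = 35/2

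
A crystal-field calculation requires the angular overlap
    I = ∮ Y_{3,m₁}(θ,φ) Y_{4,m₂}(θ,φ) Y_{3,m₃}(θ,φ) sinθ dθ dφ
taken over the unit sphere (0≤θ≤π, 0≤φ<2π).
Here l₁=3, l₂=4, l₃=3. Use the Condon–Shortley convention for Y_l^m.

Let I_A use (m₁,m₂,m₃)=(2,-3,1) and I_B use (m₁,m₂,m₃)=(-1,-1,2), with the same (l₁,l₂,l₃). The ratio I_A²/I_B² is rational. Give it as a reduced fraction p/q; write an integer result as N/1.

Shared (l₁,l₂,l₃)=(3,4,3): N and (l;000)² cancel in I_A²/I_B².
A: Δ = 4!·2!·4!/11! = 1/34650; Racah Σ t=0..1: t=0:+1/144 t=1:−1/288 = 1/288; ⇒ 3j(3 4 3; 2 -3 1)² = 1/99, sgn +1
B: Δ = 4!·2!·4!/11! = 1/34650; Racah Σ t=2..3: t=2:+1/48 t=3:−1/144 = 1/72; ⇒ 3j(3 4 3; -1 -1 2)² = 16/693, sgn -1
I_A²/I_B² = (1/99)/(16/693) = 7/16

7/16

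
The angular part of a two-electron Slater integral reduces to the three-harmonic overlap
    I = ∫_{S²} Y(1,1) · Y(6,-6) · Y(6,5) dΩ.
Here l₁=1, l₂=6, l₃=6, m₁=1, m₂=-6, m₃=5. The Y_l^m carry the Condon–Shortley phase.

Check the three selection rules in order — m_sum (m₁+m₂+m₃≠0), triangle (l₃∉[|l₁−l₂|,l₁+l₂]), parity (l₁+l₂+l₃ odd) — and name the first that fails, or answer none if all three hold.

Σmᵢ = 0  ✓
l₃∈[|l₁−l₂|,l₁+l₂]=[5,7], have l₃=6  ✓
Σlᵢ = 13 ⇒ odd  ✗

parity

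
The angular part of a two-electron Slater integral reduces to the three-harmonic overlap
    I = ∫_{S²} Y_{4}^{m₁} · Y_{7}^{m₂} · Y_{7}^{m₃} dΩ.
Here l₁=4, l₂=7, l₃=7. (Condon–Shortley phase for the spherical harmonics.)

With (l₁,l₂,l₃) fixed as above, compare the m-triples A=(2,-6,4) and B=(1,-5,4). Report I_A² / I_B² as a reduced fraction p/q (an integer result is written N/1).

l's match ⇒ only the (l;m) 3-j factors differ between A and B.
A: triangle coeff Δ(4,7,7) = 1/58198140; Σ_t [0,1]: t=0:+1/34836480 t=1:−1/130636800 = 11/522547200; (3j)²=1331/81396 [(4 7 7; 2 -6 4)], sign=-1
B: triangle coeff Δ(4,7,7) = 1/58198140; Σ_t [0,2]: t=0:+1/11612160 t=1:−1/8709120 t=2:+1/87091200 = -1/58060800; (3j)²=99/117572 [(4 7 7; 1 -5 4)], sign=+1
I_A²/I_B² = (1331/81396)/(99/117572) = 1573/81

1573/81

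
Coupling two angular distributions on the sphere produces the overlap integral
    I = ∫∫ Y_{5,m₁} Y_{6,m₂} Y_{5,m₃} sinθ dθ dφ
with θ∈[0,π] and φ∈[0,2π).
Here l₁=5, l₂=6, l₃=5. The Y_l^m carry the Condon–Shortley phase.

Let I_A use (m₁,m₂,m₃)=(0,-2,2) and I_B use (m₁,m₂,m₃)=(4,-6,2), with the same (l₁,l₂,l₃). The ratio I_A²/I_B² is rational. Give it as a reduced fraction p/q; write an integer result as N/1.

Same 5,6,5: normalisation and zero-m 3j drop out of the ratio.
A: Δ: 6! 4! 6! / 17! → 1/28588560; sum: t=1:−1/103680 t=2:+1/13824 t=3:−1/17280 t=4:+1/207360 = 1/103680; 3j²(5 6 5; 0 -2 2) = Δ·Π!·Σ² = 10/7293  (sign -1)
B: Δ: 6! 4! 6! / 17! → 1/28588560; sum: t=0:+1/3110400 = 1/3110400; 3j²(5 6 5; 4 -6 2) = Δ·Π!·Σ² = 21/1105  (sign -1)
I_A²/I_B² = (10/7293)/(21/1105) = 50/693

50/693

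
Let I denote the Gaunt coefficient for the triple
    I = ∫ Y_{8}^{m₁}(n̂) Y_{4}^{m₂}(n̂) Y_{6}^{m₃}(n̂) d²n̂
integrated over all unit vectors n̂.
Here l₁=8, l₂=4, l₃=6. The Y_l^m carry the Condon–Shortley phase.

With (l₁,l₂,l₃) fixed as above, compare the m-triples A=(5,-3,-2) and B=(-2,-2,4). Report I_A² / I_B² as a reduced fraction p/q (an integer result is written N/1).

3003/154568

Shared (l₁,l₂,l₃)=(8,4,6): N and (l;000)² cancel in I_A²/I_B².
A: Δ = 6!·10!·2!/19! = 1/23279256; Racah Σ t=0..1: t=0:+1/21772800 t=1:−1/19353600 = -1/174182400; ⇒ 3j(8 4 6; 5 -3 -2)² = 1/3876, sgn -1
B: Δ = 6!·10!·2!/19! = 1/23279256; Racah Σ t=0..2: t=0:+1/5225472000 t=1:−1/43545600 t=2:+1/7741440 = 139/1306368000; ⇒ 3j(8 4 6; -2 -2 4)² = 38642/2909907, sgn +1
I_A²/I_B² = (1/3876)/(38642/2909907) = 3003/154568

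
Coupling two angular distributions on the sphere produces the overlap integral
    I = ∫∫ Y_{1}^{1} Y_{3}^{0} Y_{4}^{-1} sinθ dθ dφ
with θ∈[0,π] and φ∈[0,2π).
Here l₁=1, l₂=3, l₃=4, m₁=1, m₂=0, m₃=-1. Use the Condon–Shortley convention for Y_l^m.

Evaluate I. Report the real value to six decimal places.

m-sum 0 ✓  L=8 even ✓  2≤4≤4 ✓
Π(2lᵢ+1) = 3×7×9 = 189
triangle coeff Δ(1,3,4) = 1/252
Σ_t [0,0]: t=0:+1/36 = 1/36
(3j)²=4/63 [(1 3 4; 0 0 0)], sign=+1
Σ_t [0,0]: t=0:+1/72 = 1/72
(3j)²=5/126 [(1 3 4; 1 0 -1)], sign=-1
⇒ 4πI² = 10/21
I = (-1)√(10/21/(4π)) = -0.19466390

-0.194664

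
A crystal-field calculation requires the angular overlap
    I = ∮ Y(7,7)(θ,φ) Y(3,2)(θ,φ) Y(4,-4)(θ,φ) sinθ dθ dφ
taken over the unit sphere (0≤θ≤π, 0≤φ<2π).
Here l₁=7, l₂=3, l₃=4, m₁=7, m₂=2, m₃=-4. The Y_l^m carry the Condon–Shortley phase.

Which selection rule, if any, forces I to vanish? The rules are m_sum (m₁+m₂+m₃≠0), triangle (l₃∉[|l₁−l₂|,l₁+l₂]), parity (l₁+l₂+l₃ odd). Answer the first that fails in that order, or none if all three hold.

Σmᵢ = 5  ✗
l₃∈[|l₁−l₂|,l₁+l₂]=[4,10], have l₃=4
Σlᵢ = 14 ⇒ even

m_sum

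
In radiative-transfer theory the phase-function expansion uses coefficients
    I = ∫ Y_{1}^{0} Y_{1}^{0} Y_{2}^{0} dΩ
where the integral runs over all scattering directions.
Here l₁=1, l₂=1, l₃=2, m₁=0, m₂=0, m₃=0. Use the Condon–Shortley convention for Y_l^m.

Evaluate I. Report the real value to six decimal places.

0.252313

Rules hold: Σm=0, L=4 even, 0≤2≤2.
N = 3·3·5 = 45
Δ = 0!·2!·2!/5! = 1/30
Racah Σ t=0..0: t=0:+1/1 = 1/1
⇒ 3j(1 1 2; 0 0 0)² = 2/15, sgn +1
(m-triple is (0,0,0) — same symbol as above.)
4πI² = N·(3j₀)²·(3jₘ)² = 4/5
I = +1·√(0.8/4π) = 0.25231325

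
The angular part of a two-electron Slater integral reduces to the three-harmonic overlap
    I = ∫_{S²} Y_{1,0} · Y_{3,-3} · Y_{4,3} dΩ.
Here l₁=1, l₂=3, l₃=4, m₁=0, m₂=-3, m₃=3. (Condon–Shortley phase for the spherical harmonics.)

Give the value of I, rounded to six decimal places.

Rules hold: Σm=0, L=8 even, 2≤4≤4.
N = 3·7·9 = 189
Δ = 0!·2!·6!/9! = 1/252
Racah Σ t=0..0: t=0:+1/36 = 1/36
⇒ 3j(1 3 4; 0 0 0)² = 4/63, sgn +1
Racah Σ t=0..0: t=0:+1/720 = 1/720
⇒ 3j(1 3 4; 0 -3 3)² = 1/36, sgn -1
4πI² = N·(3j₀)²·(3jₘ)² = 1/3
I = -1·√(0.333333/4π) = -0.16286750

-0.162868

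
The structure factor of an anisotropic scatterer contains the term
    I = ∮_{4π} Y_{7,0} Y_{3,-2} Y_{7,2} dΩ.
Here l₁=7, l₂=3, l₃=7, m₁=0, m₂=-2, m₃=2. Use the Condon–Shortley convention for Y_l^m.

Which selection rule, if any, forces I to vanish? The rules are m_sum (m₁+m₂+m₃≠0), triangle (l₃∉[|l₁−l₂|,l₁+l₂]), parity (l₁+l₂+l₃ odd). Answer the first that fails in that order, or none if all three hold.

parity

azimuthal sum: 0 − 2 + 2 = 0  ✓
4 ≤ 7 ≤ 10 (triangle on l)  ✓
L = 7 + 3 + 7 = 17 (odd)  ✗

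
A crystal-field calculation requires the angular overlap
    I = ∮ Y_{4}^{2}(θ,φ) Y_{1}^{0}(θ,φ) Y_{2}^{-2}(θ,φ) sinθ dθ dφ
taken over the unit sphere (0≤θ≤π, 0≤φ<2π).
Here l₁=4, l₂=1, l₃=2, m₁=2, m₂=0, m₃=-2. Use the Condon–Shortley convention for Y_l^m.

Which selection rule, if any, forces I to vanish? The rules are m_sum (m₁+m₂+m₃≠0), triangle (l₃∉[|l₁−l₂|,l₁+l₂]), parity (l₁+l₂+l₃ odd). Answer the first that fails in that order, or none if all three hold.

Σmᵢ = 0  ✓
l₃∈[|l₁−l₂|,l₁+l₂]=[3,5], have l₃=2  ✗
Σlᵢ = 7 ⇒ odd

triangle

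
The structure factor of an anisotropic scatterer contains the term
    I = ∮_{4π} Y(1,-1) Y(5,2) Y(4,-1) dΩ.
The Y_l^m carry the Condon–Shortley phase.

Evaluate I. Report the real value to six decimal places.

m-sum 0 ✓  L=10 even ✓  4≤4≤6 ✓
Π(2lᵢ+1) = 3×11×9 = 297
triangle coeff Δ(1,5,4) = 1/495
Σ_t [1,1]: t=1:−1/576 = -1/576
(3j)²=5/99 [(1 5 4; 0 0 0)], sign=-1
Σ_t [2,2]: t=2:+1/1440 = 1/1440
(3j)²=7/165 [(1 5 4; -1 2 -1)], sign=-1
⇒ 4πI² = 7/11
I = (+1)√(7/11/(4π)) = 0.22503380

0.225034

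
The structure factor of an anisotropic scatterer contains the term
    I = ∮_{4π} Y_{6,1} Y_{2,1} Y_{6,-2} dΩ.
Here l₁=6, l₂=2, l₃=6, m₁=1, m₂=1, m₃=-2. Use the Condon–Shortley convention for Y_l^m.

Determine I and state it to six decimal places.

0.088837

Rules hold: Σm=0, L=14 even, 4≤6≤8.
N = 13·5·13 = 845
Δ = 2!·10!·2!/15! = 1/90090
Racah Σ t=0..2: t=0:+1/69120 t=1:−1/14400 t=2:+1/69120 = -7/172800
⇒ 3j(6 2 6; 0 0 0)² = 14/715, sgn -1
Racah Σ t=1..2: t=1:−1/34560 t=2:+1/60480 = -1/80640
⇒ 3j(6 2 6; 1 1 -2)² = 6/1001, sgn -1
4πI² = N·(3j₀)²·(3jₘ)² = 12/121
I = +1·√(0.0991736/4π) = 0.08883682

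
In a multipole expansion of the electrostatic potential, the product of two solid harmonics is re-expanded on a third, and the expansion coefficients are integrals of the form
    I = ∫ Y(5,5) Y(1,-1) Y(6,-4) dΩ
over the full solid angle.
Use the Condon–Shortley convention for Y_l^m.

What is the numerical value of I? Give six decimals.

Rules hold: Σm=0, L=12 even, 4≤6≤6.
N = 11·3·13 = 429
Δ = 0!·10!·2!/13! = 1/858
Racah Σ t=0..0: t=0:+1/14400 = 1/14400
⇒ 3j(5 1 6; 0 0 0)² = 6/143, sgn +1
Racah Σ t=0..0: t=0:+1/7257600 = 1/7257600
⇒ 3j(5 1 6; 5 -1 -4)² = 1/858, sgn +1
4πI² = N·(3j₀)²·(3jₘ)² = 3/143
I = +1·√(0.020979/4π) = 0.04085899

0.040859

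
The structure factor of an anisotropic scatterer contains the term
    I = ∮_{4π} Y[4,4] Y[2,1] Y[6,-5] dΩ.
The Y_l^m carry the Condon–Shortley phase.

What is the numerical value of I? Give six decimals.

Checks pass: Σm=0; 12 even; l₃=6∈[2,6].
(2·4+1)(2·2+1)(2·6+1) = 585
Δ: 0! 8! 4! / 13! → 1/6435
sum: t=0:+1/2304 = 1/2304
3j²(4 2 6; 0 0 0) = Δ·Π!·Σ² = 5/143  (sign +1)
sum: t=0:+1/241920 = 1/241920
3j²(4 2 6; 4 1 -5) = Δ·Π!·Σ² = 1/39  (sign -1)
combine: 4πI² = 585·5/143·1/39 = 75/143
take √, sign -1: I = -0.20429497

-0.204295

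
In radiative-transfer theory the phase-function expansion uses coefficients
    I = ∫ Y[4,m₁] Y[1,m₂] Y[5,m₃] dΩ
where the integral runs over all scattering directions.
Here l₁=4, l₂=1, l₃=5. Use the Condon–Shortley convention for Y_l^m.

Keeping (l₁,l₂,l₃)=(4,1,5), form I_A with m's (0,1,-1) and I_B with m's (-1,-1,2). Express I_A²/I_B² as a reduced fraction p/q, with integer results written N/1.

Shared (l₁,l₂,l₃)=(4,1,5): N and (l;000)² cancel in I_A²/I_B².
A: Δ = 0!·8!·2!/11! = 1/495; Racah Σ t=0..0: t=0:+1/1152 = 1/1152; ⇒ 3j(4 1 5; 0 1 -1)² = 1/33, sgn +1
B: Δ = 0!·8!·2!/11! = 1/495; Racah Σ t=0..0: t=0:+1/1440 = 1/1440; ⇒ 3j(4 1 5; -1 -1 2)² = 7/165, sgn -1
I_A²/I_B² = (1/33)/(7/165) = 5/7

5/7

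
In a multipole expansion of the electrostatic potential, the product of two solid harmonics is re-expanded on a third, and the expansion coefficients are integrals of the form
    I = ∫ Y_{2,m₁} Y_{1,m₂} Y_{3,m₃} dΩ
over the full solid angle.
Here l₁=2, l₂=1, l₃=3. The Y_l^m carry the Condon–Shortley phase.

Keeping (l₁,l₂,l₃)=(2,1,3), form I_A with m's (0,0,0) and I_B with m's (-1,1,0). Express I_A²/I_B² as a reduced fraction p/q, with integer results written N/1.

3/1

l's match ⇒ only the (l;m) 3-j factors differ between A and B.
A: triangle coeff Δ(2,1,3) = 1/105; Σ_t [0,0]: t=0:+1/4 = 1/4; (3j)²=3/35 [(2 1 3; 0 0 0)], sign=-1
B: triangle coeff Δ(2,1,3) = 1/105; Σ_t [0,0]: t=0:+1/12 = 1/12; (3j)²=1/35 [(2 1 3; -1 1 0)], sign=-1
I_A²/I_B² = (3/35)/(1/35) = 3/1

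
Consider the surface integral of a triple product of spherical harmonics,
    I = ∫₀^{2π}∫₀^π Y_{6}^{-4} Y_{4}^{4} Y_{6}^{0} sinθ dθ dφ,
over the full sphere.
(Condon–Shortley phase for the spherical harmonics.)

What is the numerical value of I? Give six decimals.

0.141673

Checks pass: Σm=0; 16 even; l₃=6∈[2,10].
(2·6+1)(2·4+1)(2·6+1) = 1521
Δ: 4! 8! 4! / 17! → 1/15315300
sum: t=0:+1/829440 t=1:−1/25920 t=2:+1/9216 t=3:−1/25920 t=4:+1/829440 = 7/207360
3j²(6 4 6; 0 0 0) = Δ·Π!·Σ² = 28/2431  (sign +1)
sum: t=4:+1/829440 = 1/829440
3j²(6 4 6; -4 4 0) = Δ·Π!·Σ² = 35/2431  (sign +1)
combine: 4πI² = 1521·28/2431·35/2431 = 8820/34969
take √, sign +1: I = 0.14167322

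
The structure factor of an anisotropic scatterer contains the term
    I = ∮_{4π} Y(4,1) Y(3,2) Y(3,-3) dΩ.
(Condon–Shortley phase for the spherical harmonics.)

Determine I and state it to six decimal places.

0.140463

Checks pass: Σm=0; 10 even; l₃=3∈[1,7].
(2·4+1)(2·3+1)(2·3+1) = 441
Δ: 4! 4! 2! / 11! → 1/34650
sum: t=1:−1/72 t=2:+1/16 t=3:−1/72 = 5/144
3j²(4 3 3; 0 0 0) = Δ·Π!·Σ² = 2/77  (sign -1)
sum: t=3:−1/288 = -1/288
3j²(4 3 3; 1 2 -3) = Δ·Π!·Σ² = 5/231  (sign -1)
combine: 4πI² = 441·2/77·5/231 = 30/121
take √, sign +1: I = 0.14046335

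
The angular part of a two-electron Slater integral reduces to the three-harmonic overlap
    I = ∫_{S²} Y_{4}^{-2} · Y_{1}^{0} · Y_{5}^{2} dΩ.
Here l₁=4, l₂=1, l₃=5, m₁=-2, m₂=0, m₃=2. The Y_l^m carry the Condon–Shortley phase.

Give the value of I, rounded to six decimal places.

0.225034

m-sum 0 ✓  L=10 even ✓  3≤5≤5 ✓
Π(2lᵢ+1) = 9×3×11 = 297
triangle coeff Δ(4,1,5) = 1/495
Σ_t [0,0]: t=0:+1/576 = 1/576
(3j)²=5/99 [(4 1 5; 0 0 0)], sign=-1
Σ_t [0,0]: t=0:+1/1440 = 1/1440
(3j)²=7/165 [(4 1 5; -2 0 2)], sign=-1
⇒ 4πI² = 7/11
I = (+1)√(7/11/(4π)) = 0.22503380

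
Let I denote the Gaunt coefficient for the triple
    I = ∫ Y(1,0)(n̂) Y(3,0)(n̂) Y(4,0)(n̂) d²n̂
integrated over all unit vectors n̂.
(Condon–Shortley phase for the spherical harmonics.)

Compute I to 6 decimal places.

0.246233

Rules hold: Σm=0, L=8 even, 2≤4≤4.
N = 3·7·9 = 189
Δ = 0!·2!·6!/9! = 1/252
Racah Σ t=0..0: t=0:+1/36 = 1/36
⇒ 3j(1 3 4; 0 0 0)² = 4/63, sgn +1
(m-triple is (0,0,0) — same symbol as above.)
4πI² = N·(3j₀)²·(3jₘ)² = 16/21
I = +1·√(0.761905/4π) = 0.24623252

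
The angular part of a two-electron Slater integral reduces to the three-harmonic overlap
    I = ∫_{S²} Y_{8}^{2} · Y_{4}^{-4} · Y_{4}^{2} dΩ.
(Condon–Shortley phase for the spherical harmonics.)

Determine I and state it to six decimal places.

m-sum 0 ✓  L=16 even ✓  4≤4≤12 ✓
Π(2lᵢ+1) = 17×9×9 = 1377
triangle coeff Δ(8,4,4) = 1/218790
Σ_t [4,4]: t=4:+1/331776 = 1/331776
(3j)²=490/21879 [(8 4 4; 0 0 0)], sign=+1
Σ_t [0,0]: t=0:+1/58060800 = 1/58060800
(3j)²=1/4862 [(8 4 4; 2 -4 2)], sign=+1
⇒ 4πI² = 2205/347633
I = (+1)√(2205/347633/(4π)) = 0.02246668

0.022467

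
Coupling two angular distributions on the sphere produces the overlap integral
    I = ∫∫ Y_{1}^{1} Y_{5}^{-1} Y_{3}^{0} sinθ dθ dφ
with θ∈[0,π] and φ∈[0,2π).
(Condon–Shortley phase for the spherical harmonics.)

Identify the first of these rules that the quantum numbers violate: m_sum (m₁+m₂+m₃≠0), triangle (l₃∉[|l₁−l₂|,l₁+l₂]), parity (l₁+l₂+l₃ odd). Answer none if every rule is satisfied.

triangle

m₁+m₂+m₃ = 1 − 1 + 0 = 0  ✓
triangle: |1−5|=4 ≤ l₃=3 ≤ 1+5=6  ✗
parity: l₁+l₂+l₃ = 9 is odd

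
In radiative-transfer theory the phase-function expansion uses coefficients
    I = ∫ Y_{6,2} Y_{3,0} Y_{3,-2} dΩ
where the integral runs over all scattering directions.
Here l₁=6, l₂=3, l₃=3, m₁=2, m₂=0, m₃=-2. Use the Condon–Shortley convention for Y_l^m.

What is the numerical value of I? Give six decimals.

Checks pass: Σm=0; 12 even; l₃=3∈[3,9].
(2·6+1)(2·3+1)(2·3+1) = 637
Δ: 6! 6! 0! / 13! → 1/12012
sum: t=3:−1/1296 = -1/1296
3j²(6 3 3; 0 0 0) = Δ·Π!·Σ² = 100/3003  (sign +1)
sum: t=3:−1/4320 = -1/4320
3j²(6 3 3; 2 0 -2) = Δ·Π!·Σ² = 8/429  (sign +1)
combine: 4πI² = 637·100/3003·8/429 = 5600/14157
take √, sign +1: I = 0.17742036

0.177420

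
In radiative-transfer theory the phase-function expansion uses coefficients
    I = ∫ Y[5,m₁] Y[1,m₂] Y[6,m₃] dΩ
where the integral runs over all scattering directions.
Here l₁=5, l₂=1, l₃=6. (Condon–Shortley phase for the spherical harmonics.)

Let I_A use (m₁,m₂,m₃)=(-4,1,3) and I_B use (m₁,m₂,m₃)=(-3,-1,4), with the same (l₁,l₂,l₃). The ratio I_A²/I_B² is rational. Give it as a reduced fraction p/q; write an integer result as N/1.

1/15

l's match ⇒ only the (l;m) 3-j factors differ between A and B.
A: triangle coeff Δ(5,1,6) = 1/858; Σ_t [0,0]: t=0:+1/725760 = 1/725760; (3j)²=1/286 [(5 1 6; -4 1 3)], sign=-1
B: triangle coeff Δ(5,1,6) = 1/858; Σ_t [0,0]: t=0:+1/161280 = 1/161280; (3j)²=15/286 [(5 1 6; -3 -1 4)], sign=+1
I_A²/I_B² = (1/286)/(15/286) = 1/15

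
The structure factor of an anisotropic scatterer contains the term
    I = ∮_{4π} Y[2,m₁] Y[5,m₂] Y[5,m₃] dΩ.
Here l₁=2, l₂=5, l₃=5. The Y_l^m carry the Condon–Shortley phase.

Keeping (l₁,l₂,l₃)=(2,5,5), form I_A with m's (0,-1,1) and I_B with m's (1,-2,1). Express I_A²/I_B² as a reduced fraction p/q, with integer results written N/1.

Shared (l₁,l₂,l₃)=(2,5,5): N and (l;000)² cancel in I_A²/I_B².
A: Δ = 2!·2!·8!/13! = 1/38610; Racah Σ t=0..2: t=0:+1/2304 t=1:−1/720 t=2:+1/5760 = -1/1280; ⇒ 3j(2 5 5; 0 -1 1)² = 27/1430, sgn -1
B: Δ = 2!·2!·8!/13! = 1/38610; Racah Σ t=0..1: t=0:+1/1440 t=1:−1/2880 = 1/2880; ⇒ 3j(2 5 5; 1 -2 1)² = 7/715, sgn +1
I_A²/I_B² = (27/1430)/(7/715) = 27/14

27/14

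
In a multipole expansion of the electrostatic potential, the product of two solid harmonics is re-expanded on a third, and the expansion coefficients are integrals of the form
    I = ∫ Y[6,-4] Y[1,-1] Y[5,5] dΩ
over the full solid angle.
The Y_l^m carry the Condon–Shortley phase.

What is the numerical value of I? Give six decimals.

0.040859

Checks pass: Σm=0; 12 even; l₃=5∈[5,7].
(2·6+1)(2·1+1)(2·5+1) = 429
Δ: 2! 10! 0! / 13! → 1/858
sum: t=1:−1/14400 = -1/14400
3j²(6 1 5; 0 0 0) = Δ·Π!·Σ² = 6/143  (sign +1)
sum: t=0:+1/7257600 = 1/7257600
3j²(6 1 5; -4 -1 5) = Δ·Π!·Σ² = 1/858  (sign +1)
combine: 4πI² = 429·6/143·1/858 = 3/143
take √, sign +1: I = 0.04085899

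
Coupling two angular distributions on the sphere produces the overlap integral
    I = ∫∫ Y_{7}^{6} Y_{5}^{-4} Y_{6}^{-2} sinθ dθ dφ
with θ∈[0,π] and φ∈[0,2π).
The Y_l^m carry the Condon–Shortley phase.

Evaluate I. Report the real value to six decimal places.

-0.164530

m-sum 0 ✓  L=18 even ✓  2≤6≤12 ✓
Π(2lᵢ+1) = 15×11×13 = 2145
triangle coeff Δ(7,5,6) = 1/174594420
Σ_t [1,5]: t=1:−1/4147200 t=2:+1/207360 t=3:−1/82944 t=4:+1/207360 t=5:−1/4147200 = -1/345600
(3j)²=420/46189 [(7 5 6; 0 0 0)], sign=-1
Σ_t [0,1]: t=0:+1/21772800 t=1:−1/116121600 = 13/348364800
(3j)²=169/9690 [(7 5 6; 6 -4 -2)], sign=+1
⇒ 4πI² = 35490/104329
I = (-1)√(35490/104329/(4π)) = -0.16453017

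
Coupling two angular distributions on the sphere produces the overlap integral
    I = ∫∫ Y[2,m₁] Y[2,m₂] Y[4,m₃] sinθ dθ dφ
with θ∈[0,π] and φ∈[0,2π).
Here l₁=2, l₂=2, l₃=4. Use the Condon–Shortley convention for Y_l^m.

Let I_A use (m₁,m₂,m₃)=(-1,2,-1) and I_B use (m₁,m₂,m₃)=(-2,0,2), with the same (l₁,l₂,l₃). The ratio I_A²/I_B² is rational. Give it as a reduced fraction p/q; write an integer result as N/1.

Shared (l₁,l₂,l₃)=(2,2,4): N and (l;000)² cancel in I_A²/I_B².
A: Δ = 0!·4!·4!/9! = 1/630; Racah Σ t=0..0: t=0:+1/144 = 1/144; ⇒ 3j(2 2 4; -1 2 -1)² = 1/126, sgn -1
B: Δ = 0!·4!·4!/9! = 1/630; Racah Σ t=0..0: t=0:+1/96 = 1/96; ⇒ 3j(2 2 4; -2 0 2)² = 1/42, sgn +1
I_A²/I_B² = (1/126)/(1/42) = 1/3

1/3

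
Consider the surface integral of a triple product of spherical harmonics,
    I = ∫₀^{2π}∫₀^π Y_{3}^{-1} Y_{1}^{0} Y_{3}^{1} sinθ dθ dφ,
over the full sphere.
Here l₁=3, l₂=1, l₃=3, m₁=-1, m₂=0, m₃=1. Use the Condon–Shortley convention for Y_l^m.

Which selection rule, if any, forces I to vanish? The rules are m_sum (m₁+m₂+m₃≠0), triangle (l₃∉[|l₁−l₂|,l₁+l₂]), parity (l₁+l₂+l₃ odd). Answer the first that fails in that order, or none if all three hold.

parity

Σmᵢ = 0  ✓
l₃∈[|l₁−l₂|,l₁+l₂]=[2,4], have l₃=3  ✓
Σlᵢ = 7 ⇒ odd  ✗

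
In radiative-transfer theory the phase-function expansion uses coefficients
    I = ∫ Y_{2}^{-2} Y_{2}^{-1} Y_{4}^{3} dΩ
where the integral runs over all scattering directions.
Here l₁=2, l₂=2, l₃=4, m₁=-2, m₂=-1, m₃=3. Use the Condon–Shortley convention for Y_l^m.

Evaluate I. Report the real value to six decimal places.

m-sum 0 ✓  L=8 even ✓  0≤4≤4 ✓
Π(2lᵢ+1) = 5×5×9 = 225
triangle coeff Δ(2,2,4) = 1/630
Σ_t [0,0]: t=0:+1/16 = 1/16
(3j)²=2/35 [(2 2 4; 0 0 0)], sign=+1
Σ_t [0,0]: t=0:+1/144 = 1/144
(3j)²=1/18 [(2 2 4; -2 -1 3)], sign=-1
⇒ 4πI² = 5/7
I = (-1)√(5/7/(4π)) = -0.23841361

-0.238414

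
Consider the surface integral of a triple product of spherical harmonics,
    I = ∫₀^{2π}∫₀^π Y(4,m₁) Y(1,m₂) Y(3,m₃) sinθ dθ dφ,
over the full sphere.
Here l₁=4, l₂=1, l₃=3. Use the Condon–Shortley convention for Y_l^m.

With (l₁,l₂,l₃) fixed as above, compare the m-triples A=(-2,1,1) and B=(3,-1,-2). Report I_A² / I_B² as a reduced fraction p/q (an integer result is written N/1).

l's match ⇒ only the (l;m) 3-j factors differ between A and B.
A: triangle coeff Δ(4,1,3) = 1/252; Σ_t [2,2]: t=2:+1/96 = 1/96; (3j)²=5/84 [(4 1 3; -2 1 1)], sign=+1
B: triangle coeff Δ(4,1,3) = 1/252; Σ_t [0,0]: t=0:+1/240 = 1/240; (3j)²=1/12 [(4 1 3; 3 -1 -2)], sign=-1
I_A²/I_B² = (5/84)/(1/12) = 5/7

5/7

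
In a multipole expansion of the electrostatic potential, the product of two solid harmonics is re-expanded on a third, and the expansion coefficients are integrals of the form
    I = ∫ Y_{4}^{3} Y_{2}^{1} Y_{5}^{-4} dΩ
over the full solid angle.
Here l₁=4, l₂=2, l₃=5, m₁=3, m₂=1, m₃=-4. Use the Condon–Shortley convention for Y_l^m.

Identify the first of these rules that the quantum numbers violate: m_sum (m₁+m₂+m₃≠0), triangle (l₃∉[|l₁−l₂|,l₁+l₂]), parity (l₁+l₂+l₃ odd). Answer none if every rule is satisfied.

Σmᵢ = 0  ✓
l₃∈[|l₁−l₂|,l₁+l₂]=[2,6], have l₃=5  ✓
Σlᵢ = 11 ⇒ odd  ✗

parity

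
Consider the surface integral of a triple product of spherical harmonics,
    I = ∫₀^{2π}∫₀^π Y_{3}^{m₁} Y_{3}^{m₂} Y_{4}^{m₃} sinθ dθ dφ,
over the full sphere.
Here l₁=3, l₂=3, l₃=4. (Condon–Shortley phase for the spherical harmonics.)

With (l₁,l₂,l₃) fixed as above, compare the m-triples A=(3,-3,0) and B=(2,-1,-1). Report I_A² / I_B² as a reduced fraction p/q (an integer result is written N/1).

Same 3,3,4: normalisation and zero-m 3j drop out of the ratio.
A: Δ: 2! 4! 4! / 11! → 1/34650; sum: t=0:+1/1152 = 1/1152; 3j²(3 3 4; 3 -3 0) = Δ·Π!·Σ² = 1/154  (sign +1)
B: Δ: 2! 4! 4! / 11! → 1/34650; sum: t=0:+1/48 t=1:−1/144 = 1/72; 3j²(3 3 4; 2 -1 -1) = Δ·Π!·Σ² = 16/693  (sign -1)
I_A²/I_B² = (1/154)/(16/693) = 9/32

9/32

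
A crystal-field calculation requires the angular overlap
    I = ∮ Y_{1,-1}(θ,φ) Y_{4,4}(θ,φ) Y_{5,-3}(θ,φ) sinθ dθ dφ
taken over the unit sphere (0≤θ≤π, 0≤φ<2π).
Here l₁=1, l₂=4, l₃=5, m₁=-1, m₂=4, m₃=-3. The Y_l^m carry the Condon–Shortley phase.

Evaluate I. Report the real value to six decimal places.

Checks pass: Σm=0; 10 even; l₃=5∈[3,5].
(2·1+1)(2·4+1)(2·5+1) = 297
Δ: 0! 2! 8! / 11! → 1/495
sum: t=0:+1/576 = 1/576
3j²(1 4 5; 0 0 0) = Δ·Π!·Σ² = 5/99  (sign -1)
sum: t=0:+1/80640 = 1/80640
3j²(1 4 5; -1 4 -3) = Δ·Π!·Σ² = 1/495  (sign +1)
combine: 4πI² = 297·5/99·1/495 = 1/33
take √, sign -1: I = -0.04910640

-0.049106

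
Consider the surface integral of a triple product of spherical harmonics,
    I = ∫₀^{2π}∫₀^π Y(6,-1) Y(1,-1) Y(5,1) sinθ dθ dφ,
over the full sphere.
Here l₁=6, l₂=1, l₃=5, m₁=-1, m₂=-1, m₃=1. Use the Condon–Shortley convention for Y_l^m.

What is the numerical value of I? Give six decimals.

0.000000

-1 − 1 + 1 = -1 ≠ 0: azimuthal integral kills it; I = 0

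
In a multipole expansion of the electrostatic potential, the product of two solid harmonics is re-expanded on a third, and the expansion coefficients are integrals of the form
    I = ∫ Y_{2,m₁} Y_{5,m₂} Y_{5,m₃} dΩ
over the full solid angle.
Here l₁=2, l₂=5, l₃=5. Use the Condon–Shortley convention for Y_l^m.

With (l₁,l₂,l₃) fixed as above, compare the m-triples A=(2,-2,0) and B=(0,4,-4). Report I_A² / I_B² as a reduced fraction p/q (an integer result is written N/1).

35/9

Same 2,5,5: normalisation and zero-m 3j drop out of the ratio.
A: Δ: 2! 2! 8! / 13! → 1/38610; sum: t=0:+1/2880 = 1/2880; 3j²(2 5 5; 2 -2 0) = Δ·Π!·Σ² = 14/429  (sign -1)
B: Δ: 2! 2! 8! / 13! → 1/38610; sum: t=1:−1/40320 t=2:+1/20160 = 1/40320; 3j²(2 5 5; 0 4 -4) = Δ·Π!·Σ² = 6/715  (sign -1)
I_A²/I_B² = (14/429)/(6/715) = 35/9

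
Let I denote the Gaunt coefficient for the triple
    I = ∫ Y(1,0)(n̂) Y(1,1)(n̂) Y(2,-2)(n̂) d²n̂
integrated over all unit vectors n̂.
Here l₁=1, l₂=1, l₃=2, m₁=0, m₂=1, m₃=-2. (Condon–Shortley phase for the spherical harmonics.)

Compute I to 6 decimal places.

0 + 1 − 2 = -1 ≠ 0: azimuthal integral kills it; I = 0

0.000000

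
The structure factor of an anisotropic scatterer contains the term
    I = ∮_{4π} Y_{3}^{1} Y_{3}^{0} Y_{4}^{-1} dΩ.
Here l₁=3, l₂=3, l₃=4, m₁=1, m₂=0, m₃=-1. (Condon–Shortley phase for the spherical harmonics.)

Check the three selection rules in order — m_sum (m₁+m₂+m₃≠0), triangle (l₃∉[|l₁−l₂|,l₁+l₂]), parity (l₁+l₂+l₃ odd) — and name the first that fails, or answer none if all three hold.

none

Σmᵢ = 0  ✓
l₃∈[|l₁−l₂|,l₁+l₂]=[0,6], have l₃=4  ✓
Σlᵢ = 10 ⇒ even  ✓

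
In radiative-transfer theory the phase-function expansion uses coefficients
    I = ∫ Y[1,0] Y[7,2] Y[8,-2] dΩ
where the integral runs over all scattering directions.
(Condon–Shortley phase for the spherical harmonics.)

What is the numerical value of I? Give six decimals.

Checks pass: Σm=0; 16 even; l₃=8∈[6,8].
(2·1+1)(2·7+1)(2·8+1) = 765
Δ: 0! 2! 14! / 17! → 1/2040
sum: t=0:+1/25401600 = 1/25401600
3j²(1 7 8; 0 0 0) = Δ·Π!·Σ² = 8/255  (sign +1)
sum: t=0:+1/43545600 = 1/43545600
3j²(1 7 8; 0 2 -2) = Δ·Π!·Σ² = 1/34  (sign +1)
combine: 4πI² = 765·8/255·1/34 = 12/17
take √, sign +1: I = 0.23700703

0.237007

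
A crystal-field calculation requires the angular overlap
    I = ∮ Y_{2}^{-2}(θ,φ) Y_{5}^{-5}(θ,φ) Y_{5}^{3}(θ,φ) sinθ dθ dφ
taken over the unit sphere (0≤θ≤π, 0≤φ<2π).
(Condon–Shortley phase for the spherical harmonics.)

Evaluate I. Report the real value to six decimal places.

0.000000

Σmᵢ = -4 ≠ 0, so the φ-integral vanishes; I = 0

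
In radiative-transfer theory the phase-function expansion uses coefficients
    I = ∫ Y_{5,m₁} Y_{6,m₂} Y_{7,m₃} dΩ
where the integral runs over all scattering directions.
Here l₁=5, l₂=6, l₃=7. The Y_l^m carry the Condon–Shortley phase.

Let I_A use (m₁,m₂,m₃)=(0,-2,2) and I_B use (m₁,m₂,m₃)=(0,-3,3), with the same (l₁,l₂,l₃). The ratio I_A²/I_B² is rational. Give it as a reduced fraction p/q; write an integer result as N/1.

l's match ⇒ only the (l;m) 3-j factors differ between A and B.
A: triangle coeff Δ(5,6,7) = 1/174594420; Σ_t [0,4]: t=0:+1/1658880 t=1:−1/207360 t=2:+1/207360 t=3:−1/1451520 t=4:+1/116121600 = -1/12902400; (3j)²=27/1293292 [(5 6 7; 0 -2 2)], sign=+1
B: triangle coeff Δ(5,6,7) = 1/174594420; Σ_t [0,3]: t=0:+1/2073600 t=1:−1/414720 t=2:+1/725760 t=3:−1/11612160 = -37/58060800; (3j)²=4107/646646 [(5 6 7; 0 -3 3)], sign=-1
I_A²/I_B² = (27/1293292)/(4107/646646) = 9/2738

9/2738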